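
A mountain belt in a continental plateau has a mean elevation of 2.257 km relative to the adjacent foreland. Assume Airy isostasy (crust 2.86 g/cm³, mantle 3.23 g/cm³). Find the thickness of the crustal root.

17.4 km

In Airy isostatic equilibrium: the weight of the topography is balanced by the buoyancy of the root, ρ_c h = (ρ_m − ρ_c) r.
r = h · ρ_c / (ρ_m − ρ_c) = 2.257 km × 2.86 / (3.23 − 2.86) = 17.4 km.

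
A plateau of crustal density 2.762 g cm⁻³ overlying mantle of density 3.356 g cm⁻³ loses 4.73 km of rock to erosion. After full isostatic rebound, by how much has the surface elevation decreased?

Rebound u = e ρ_c/ρ_m = 4.73 km × 2.762/3.356 = 3.893 km.
Net surface drop = e − u = 4.73 km − 3.893 km = e (ρ_m − ρ_c)/ρ_m = 0.837 km.

0.837 km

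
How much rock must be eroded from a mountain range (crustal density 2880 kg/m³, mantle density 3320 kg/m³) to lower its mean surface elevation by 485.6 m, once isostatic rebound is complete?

3660 m

Net drop Δ = e − u = e − e ρ_c/ρ_m = e (ρ_m − ρ_c)/ρ_m.
e = Δ ρ_m/(ρ_m − ρ_c) = 485.6 m × 3320/440 = 3660 m.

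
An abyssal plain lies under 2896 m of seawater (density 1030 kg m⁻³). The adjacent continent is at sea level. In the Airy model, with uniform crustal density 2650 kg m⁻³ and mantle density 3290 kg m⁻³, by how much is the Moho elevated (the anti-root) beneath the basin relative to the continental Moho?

Equating mass per unit area of the two columns: replacing crust with seawater at the top is compensated by replacing crust with mantle at the base: d (ρ_c − ρ_w) = a (ρ_m − ρ_c).
a = d (ρ_c − ρ_w)/(ρ_m − ρ_c) = 2896 m × 1620/640 = 7330 m.

7330 m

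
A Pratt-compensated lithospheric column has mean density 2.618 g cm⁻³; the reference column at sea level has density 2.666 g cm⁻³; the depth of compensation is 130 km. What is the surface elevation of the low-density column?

ρ_ref D = ρ (D + h) → h = D (ρ_ref − ρ)/ρ.
h = 130 km × (2.666 − 2.618)/2.618 = 2.38 km.

2.38 km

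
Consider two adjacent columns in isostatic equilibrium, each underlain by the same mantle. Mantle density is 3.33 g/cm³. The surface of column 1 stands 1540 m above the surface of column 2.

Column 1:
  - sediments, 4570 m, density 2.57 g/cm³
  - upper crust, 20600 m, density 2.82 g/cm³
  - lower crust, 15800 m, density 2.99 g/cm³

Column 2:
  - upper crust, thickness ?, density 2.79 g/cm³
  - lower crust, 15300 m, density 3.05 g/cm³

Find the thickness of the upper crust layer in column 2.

Take the compensation level at the base of the deeper column (depth z_c below the surface of column 1) and equate Σ ρ_i t_i down to z_c; mantle fills any gap and the z_c terms cancel.
Column 1: 4570×2.57 + 20600×2.82 + 15800×2.99 + (z_c − 40970)×3.33
Column 2: 1540×0 + x×2.79 + 15300×3.05 + (z_c − 1540 − 15300 − x)×3.33
The z_c×3.33 term appears on both sides and cancels. Collect the known terms of each column as K = Σ(ρt)_known − 3.33 × (depth of known layers): K_1 = 117078.9 − 3.33×40970 = −19351.2; K_2 = 46665 − 3.33×(1540 + 15300) = −9412.2.
Balance: K_1 = K_2 − x×(3.33 − 2.79), so x = (K_2 − K_1)/(3.33 − 2.79) = 9939/0.54 = 18400 m.

18400 m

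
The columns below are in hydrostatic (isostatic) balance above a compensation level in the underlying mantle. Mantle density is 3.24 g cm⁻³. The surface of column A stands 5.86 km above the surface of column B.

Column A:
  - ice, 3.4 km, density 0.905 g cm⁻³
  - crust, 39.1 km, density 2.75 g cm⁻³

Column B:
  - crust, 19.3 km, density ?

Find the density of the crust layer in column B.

Take the compensation level at the base of the deeper column (depth z_c below the surface of column A) and equate Σ ρ_i t_i down to z_c; mantle fills any gap and the z_c terms cancel.
Column A: 3.4×0.905 + 39.1×2.75 + (z_c − 42.5)×3.24
Column B: 5.86×0 + 19.3×ρ + (z_c − 5.86 − 19.3)×3.24
The z_c×3.24 term appears on both sides and cancels. Collect the known terms of each column as K = Σ(ρt)_known − 3.24 × (depth of known layers): K_A = 110.602 − 3.24×42.5 = −27.098; K_B = 0 − 3.24×(5.86 + 19.3) = −81.5184.
Balance: K_A = K_B + 19.3×ρ, so ρ = (K_A − K_B)/19.3 = 54.4204/19.3 = 2.82 g cm⁻³.

2.82 g cm⁻³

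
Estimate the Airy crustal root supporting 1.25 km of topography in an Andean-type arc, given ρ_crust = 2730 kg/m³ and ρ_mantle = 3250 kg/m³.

In Airy isostatic equilibrium: the weight of the topography is balanced by the buoyancy of the root, ρ_c h = (ρ_m − ρ_c) r.
r = h · ρ_c / (ρ_m − ρ_c) = 1.25 km × 2730 / (3250 − 2730) = 6.56 km.

6.56 km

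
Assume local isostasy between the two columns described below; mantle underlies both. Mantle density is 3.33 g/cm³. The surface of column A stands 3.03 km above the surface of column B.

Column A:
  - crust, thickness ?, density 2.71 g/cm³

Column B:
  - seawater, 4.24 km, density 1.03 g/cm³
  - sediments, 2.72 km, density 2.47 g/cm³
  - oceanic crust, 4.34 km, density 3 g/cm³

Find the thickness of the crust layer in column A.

38.1 km

Take the compensation level at the base of the deeper column (depth z_c below the surface of column A) and equate Σ ρ_i t_i down to z_c; mantle fills any gap and the z_c terms cancel.
Column A: x×2.71 + (z_c − 0 − x)×3.33
Column B: 3.03×0 + 4.24×1.03 + 2.72×2.47 + 4.34×3 + (z_c − 3.03 − 11.3)×3.33
The z_c×3.33 term appears on both sides and cancels. Collect the known terms of each column as K = Σ(ρt)_known − 3.33 × (depth of known layers): K_A = 0 − 3.33×0 = 0; K_B = 24.1056 − 3.33×(3.03 + 11.3) = −23.6133.
Balance: K_A − x×(3.33 − 2.71) = K_B, so x = (K_A − K_B)/(3.33 − 2.71) = 23.6133/0.62 = 38.1 km.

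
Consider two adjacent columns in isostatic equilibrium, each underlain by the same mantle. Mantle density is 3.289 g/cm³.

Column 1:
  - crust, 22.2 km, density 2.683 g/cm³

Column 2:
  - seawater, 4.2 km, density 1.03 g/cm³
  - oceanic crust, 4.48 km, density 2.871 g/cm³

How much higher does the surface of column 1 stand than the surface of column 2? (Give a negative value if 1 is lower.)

For any compensation level in the mantle, the mantle terms cancel and isostasy reduces to e = (Σt_1 − Σt_2) − (Σ(ρt)_1 − Σ(ρt)_2) / ρ_m.
Σt_1 = 22.2 km; Σt_2 = 8.68 km; Σ(ρt)_1 = 59.5626; Σ(ρt)_2 = 17.18808 (in km·g/cm³).
e = (22.2 − 8.68) − (59.5626 − 17.18808) / 3.289 = 0.636 km.

0.636 km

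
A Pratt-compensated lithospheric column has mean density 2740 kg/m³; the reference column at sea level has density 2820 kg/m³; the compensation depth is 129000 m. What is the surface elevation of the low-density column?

ρ_ref D = ρ (D + h) → h = D (ρ_ref − ρ)/ρ.
h = 129000 m × (2820 − 2740)/2740 = 3770 m.

3770 m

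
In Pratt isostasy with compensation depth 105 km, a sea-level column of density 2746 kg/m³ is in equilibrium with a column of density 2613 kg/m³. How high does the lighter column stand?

ρ_ref D = ρ (D + h) → h = D (ρ_ref − ρ)/ρ.
h = 105 km × (2746 − 2613)/2613 = 5.34 km.

5.34 km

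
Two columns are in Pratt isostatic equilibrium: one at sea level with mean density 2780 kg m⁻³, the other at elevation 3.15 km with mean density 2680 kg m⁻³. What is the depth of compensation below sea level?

84.4 km

ρ_ref D = ρ (D + h) → D (ρ_ref − ρ) = ρ h.
D = ρ h/(ρ_ref − ρ) = 2680 × 3.15 km/(2780 − 2680) = 84.4 km.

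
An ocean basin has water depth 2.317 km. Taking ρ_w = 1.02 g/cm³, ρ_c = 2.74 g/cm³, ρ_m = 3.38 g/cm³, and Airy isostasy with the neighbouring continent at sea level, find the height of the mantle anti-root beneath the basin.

6.23 km

For local isostatic compensation: replacing crust with seawater at the top is compensated by replacing crust with mantle at the base: d (ρ_c − ρ_w) = a (ρ_m − ρ_c).
a = d (ρ_c − ρ_w)/(ρ_m − ρ_c) = 2.317 km × 1.72/0.64 = 6.23 km.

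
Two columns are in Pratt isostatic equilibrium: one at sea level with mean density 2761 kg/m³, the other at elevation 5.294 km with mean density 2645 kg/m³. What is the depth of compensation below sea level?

121 km

ρ_ref D = ρ (D + h) → D (ρ_ref − ρ) = ρ h.
D = ρ h/(ρ_ref − ρ) = 2645 × 5.294 km/(2761 − 2645) = 121 km.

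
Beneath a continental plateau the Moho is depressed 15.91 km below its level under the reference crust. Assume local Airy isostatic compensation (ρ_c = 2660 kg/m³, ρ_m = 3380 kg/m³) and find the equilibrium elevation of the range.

Isostatic balance requires: ρ_c h = (ρ_m − ρ_c) r.
h = r (ρ_m − ρ_c) / ρ_c = 15.91 km × (3380 − 2660) / 2660 = 4.31 km.

4.31 km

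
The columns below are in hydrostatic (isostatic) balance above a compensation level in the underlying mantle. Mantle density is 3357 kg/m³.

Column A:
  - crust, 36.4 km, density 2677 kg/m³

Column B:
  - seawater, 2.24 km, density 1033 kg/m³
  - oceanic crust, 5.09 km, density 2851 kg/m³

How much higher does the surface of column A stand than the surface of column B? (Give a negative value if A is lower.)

For any compensation level in the mantle, the mantle terms cancel and isostasy reduces to e = (Σt_A − Σt_B) − (Σ(ρt)_A − Σ(ρt)_B) / ρ_m.
Σt_A = 36.4 km; Σt_B = 7.33 km; Σ(ρt)_A = 97442.8; Σ(ρt)_B = 16825.51 (in km·kg/m³).
e = (36.4 − 7.33) − (97442.8 − 16825.51) / 3357 = 5.06 km.

5.06 km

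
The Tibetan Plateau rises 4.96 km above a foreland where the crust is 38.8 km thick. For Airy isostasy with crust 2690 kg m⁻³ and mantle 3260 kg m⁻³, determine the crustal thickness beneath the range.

Root depth r = h ρ_c / (ρ_m − ρ_c) = 4.96 km × 2690 / 570 = 23.41 km.
Total thickness = T + h + r = 38.8 km + 4.96 km + 23.41 km = 67.2 km.

67.2 km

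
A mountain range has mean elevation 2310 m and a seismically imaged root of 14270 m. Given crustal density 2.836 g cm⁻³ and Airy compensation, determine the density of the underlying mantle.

3.3 g cm⁻³

Airy balance: ρ_c h = (ρ_m − ρ_c) r → ρ_m = ρ_c (1 + h/r).
ρ_m = 2.836 × (1 + 2310 m/14270 m) = 3.3 g cm⁻³.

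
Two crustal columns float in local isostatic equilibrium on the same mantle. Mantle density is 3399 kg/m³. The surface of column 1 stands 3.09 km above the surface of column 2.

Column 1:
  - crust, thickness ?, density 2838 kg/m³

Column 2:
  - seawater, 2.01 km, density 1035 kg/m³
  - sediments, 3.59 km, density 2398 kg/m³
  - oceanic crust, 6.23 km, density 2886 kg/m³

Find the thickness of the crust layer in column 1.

Take the compensation level at the base of the deeper column (depth z_c below the surface of column 1) and equate Σ ρ_i t_i down to z_c; mantle fills any gap and the z_c terms cancel.
Column 1: x×2838 + (z_c − 0 − x)×3399
Column 2: 3.09×0 + 2.01×1035 + 3.59×2398 + 6.23×2886 + (z_c − 3.09 − 11.83)×3399
The z_c×3399 term appears on both sides and cancels. Collect the known terms of each column as K = Σ(ρt)_known − 3399 × (depth of known layers): K_1 = 0 − 3399×0 = 0; K_2 = 28668.95 − 3399×(3.09 + 11.83) = −22044.13.
Balance: K_1 − x×(3399 − 2838) = K_2, so x = (K_1 − K_2)/(3399 − 2838) = 22044.1/561 = 39.3 km.

39.3 km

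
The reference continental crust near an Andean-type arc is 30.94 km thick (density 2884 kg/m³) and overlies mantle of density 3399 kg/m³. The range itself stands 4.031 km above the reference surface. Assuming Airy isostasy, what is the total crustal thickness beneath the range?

57.5 km

Root depth r = h ρ_c / (ρ_m − ρ_c) = 4.031 km × 2884 / 515 = 22.57 km.
Total thickness = T + h + r = 30.94 km + 4.031 km + 22.57 km = 57.5 km.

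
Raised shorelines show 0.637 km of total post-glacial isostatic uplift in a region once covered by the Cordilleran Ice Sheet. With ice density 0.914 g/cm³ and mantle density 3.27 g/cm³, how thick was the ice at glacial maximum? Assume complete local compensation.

u = t ρ_ice/ρ_m → t = u ρ_m/ρ_ice = 0.637 km × 3.27/0.914 = 2.28 km.

2.28 km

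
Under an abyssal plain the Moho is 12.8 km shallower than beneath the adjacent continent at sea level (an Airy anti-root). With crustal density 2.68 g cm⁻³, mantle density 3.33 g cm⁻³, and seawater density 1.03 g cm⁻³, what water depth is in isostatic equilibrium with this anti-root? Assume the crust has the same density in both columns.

5.04 km

Replacing a thickness d of crust by seawater at the top must be balanced by replacing crust with mantle at the base: d (ρ_c − ρ_w) = a (ρ_m − ρ_c).
d = a (ρ_m − ρ_c)/(ρ_c − ρ_w) = 12.8 km × 0.65/1.65 = 5.04 km.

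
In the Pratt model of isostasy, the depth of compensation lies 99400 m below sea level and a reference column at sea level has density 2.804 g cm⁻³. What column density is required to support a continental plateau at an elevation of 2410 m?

2.74 g cm⁻³

Pratt balance: ρ_ref D = ρ (D + h).
ρ = ρ_ref D/(D + h) = 2.804 × 99400 m/(99400 m + 2410 m) = 2.74 g cm⁻³.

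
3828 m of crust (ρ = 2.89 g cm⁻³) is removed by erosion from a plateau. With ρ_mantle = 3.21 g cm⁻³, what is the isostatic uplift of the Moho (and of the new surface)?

3450 m

Unloading: uplift u = e ρ_c/ρ_m = 3828 m × 2.89/3.21 = 3450 m.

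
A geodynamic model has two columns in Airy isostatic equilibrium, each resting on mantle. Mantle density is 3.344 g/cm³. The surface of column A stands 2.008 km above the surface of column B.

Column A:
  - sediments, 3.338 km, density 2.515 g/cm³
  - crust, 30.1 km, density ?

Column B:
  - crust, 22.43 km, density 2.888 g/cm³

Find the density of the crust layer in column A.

2.87 g/cm³

Take the compensation level at the base of the deeper column (depth z_c below the surface of column A) and equate Σ ρ_i t_i down to z_c; mantle fills any gap and the z_c terms cancel.
Column A: 3.338×2.515 + 30.1×ρ + (z_c − 33.438)×3.344
Column B: 2.008×0 + 22.43×2.888 + (z_c − 2.008 − 22.43)×3.344
The z_c×3.344 term appears on both sides and cancels. Collect the known terms of each column as K = Σ(ρt)_known − 3.344 × (depth of known layers): K_A = 8.39507 − 3.344×33.438 = −103.421602; K_B = 64.77784 − 3.344×(2.008 + 22.43) = −16.942832.
Balance: K_A + 30.1×ρ = K_B, so ρ = (K_B − K_A)/30.1 = 86.4788/30.1 = 2.87 g/cm³.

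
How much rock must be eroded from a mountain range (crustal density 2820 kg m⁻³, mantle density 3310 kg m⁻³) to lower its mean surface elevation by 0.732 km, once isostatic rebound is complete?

4.94 km

Net drop Δ = e − u = e − e ρ_c/ρ_m = e (ρ_m − ρ_c)/ρ_m.
e = Δ ρ_m/(ρ_m − ρ_c) = 0.732 km × 3310/490 = 4.94 km.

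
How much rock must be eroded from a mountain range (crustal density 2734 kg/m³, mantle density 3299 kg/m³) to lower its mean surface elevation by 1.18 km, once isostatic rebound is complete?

Net drop Δ = e − u = e − e ρ_c/ρ_m = e (ρ_m − ρ_c)/ρ_m.
e = Δ ρ_m/(ρ_m − ρ_c) = 1.18 km × 3299/565 = 6.89 km.

6.89 km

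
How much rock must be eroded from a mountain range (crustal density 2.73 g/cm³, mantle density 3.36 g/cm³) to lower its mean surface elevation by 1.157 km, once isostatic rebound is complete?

6.17 km

Net drop Δ = e − u = e − e ρ_c/ρ_m = e (ρ_m − ρ_c)/ρ_m.
e = Δ ρ_m/(ρ_m − ρ_c) = 1.157 km × 3.36/0.63 = 6.17 km.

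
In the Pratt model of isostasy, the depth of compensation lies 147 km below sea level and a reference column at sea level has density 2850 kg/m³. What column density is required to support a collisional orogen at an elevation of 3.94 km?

2780 kg/m³

Pratt balance: ρ_ref D = ρ (D + h).
ρ = ρ_ref D/(D + h) = 2850 × 147 km/(147 km + 3.94 km) = 2780 kg/m³.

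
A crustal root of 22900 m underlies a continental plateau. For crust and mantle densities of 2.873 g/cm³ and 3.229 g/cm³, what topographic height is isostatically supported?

In Airy isostatic equilibrium: ρ_c h = (ρ_m − ρ_c) r.
h = r (ρ_m − ρ_c) / ρ_c = 22900 m × (3.229 − 2.873) / 2.873 = 2840 m.

2840 m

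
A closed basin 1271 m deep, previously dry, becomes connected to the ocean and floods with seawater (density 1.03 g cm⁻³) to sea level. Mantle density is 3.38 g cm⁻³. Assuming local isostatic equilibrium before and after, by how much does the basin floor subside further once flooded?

557 m

After flooding the water column is d + s deep. Its weight must equal the weight of mantle displaced by the extra subsidence s: (d + s) ρ_w = s ρ_m.
s = d ρ_w / (ρ_m − ρ_w) = 1271 m × 1.03/(3.38 − 1.03) = 557 m.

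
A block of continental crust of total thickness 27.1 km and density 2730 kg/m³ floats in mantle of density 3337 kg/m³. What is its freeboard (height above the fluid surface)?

Floating equilibrium: submerged depth d = t ρ_obj/ρ_fluid = 27.1 km × 2730/3337 = 22.17 km.
Freeboard = t − d = 27.1 km − 22.17 km = 4.93 km.

4.93 km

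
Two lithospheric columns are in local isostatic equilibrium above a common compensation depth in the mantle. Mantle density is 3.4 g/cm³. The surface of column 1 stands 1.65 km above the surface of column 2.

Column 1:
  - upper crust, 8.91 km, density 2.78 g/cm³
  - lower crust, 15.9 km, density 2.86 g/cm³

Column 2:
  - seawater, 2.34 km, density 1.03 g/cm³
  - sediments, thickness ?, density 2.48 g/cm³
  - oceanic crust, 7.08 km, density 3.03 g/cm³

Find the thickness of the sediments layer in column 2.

0.364 km

Take the compensation level at the base of the deeper column (depth z_c below the surface of column 1) and equate Σ ρ_i t_i down to z_c; mantle fills any gap and the z_c terms cancel.
Column 1: 8.91×2.78 + 15.9×2.86 + (z_c − 24.81)×3.4
Column 2: 1.65×0 + 2.34×1.03 + x×2.48 + 7.08×3.03 + (z_c − 1.65 − 9.42 − x)×3.4
The z_c×3.4 term appears on both sides and cancels. Collect the known terms of each column as K = Σ(ρt)_known − 3.4 × (depth of known layers): K_1 = 70.2438 − 3.4×24.81 = −14.1102; K_2 = 23.8626 − 3.4×(1.65 + 9.42) = −13.7754.
Balance: K_1 = K_2 − x×(3.4 − 2.48), so x = (K_2 − K_1)/(3.4 − 2.48) = 0.3348/0.92 = 0.364 km.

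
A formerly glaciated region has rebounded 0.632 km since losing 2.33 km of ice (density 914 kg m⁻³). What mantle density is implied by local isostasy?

ρ_m = ρ_ice t / u = 914 × 2.33 km/0.632 km = 3370 kg m⁻³.

3370 kg m⁻³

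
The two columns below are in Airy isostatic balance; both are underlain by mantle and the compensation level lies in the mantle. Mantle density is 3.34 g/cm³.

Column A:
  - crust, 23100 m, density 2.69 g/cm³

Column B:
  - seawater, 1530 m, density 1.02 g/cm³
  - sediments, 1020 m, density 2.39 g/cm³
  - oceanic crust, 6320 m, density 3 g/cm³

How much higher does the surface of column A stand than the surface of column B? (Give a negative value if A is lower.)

2500 m

For any compensation level in the mantle, the mantle terms cancel and isostasy reduces to e = (Σt_A − Σt_B) − (Σ(ρt)_A − Σ(ρt)_B) / ρ_m.
Σt_A = 23100 m; Σt_B = 8870 m; Σ(ρt)_A = 62139; Σ(ρt)_B = 22958.4 (in m·g/cm³).
e = (23100 − 8870) − (62139 − 22958.4) / 3.34 = 2500 m.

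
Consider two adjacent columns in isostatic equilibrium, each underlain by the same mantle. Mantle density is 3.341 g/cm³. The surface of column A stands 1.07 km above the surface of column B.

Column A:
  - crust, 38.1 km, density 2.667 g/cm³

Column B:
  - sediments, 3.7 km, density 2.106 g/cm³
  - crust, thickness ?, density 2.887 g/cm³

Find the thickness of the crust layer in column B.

Take the compensation level at the base of the deeper column (depth z_c below the surface of column A) and equate Σ ρ_i t_i down to z_c; mantle fills any gap and the z_c terms cancel.
Column A: 38.1×2.667 + (z_c − 38.1)×3.341
Column B: 1.07×0 + 3.7×2.106 + x×2.887 + (z_c − 1.07 − 3.7 − x)×3.341
The z_c×3.341 term appears on both sides and cancels. Collect the known terms of each column as K = Σ(ρt)_known − 3.341 × (depth of known layers): K_A = 101.6127 − 3.341×38.1 = −25.6794; K_B = 7.7922 − 3.341×(1.07 + 3.7) = −8.14437.
Balance: K_A = K_B − x×(3.341 − 2.887), so x = (K_B − K_A)/(3.341 − 2.887) = 17.535/0.454 = 38.6 km.

38.6 km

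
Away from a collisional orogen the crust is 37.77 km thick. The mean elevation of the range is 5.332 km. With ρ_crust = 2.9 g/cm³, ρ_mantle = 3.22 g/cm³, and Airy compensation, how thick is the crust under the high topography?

91.4 km

Root depth r = h ρ_c / (ρ_m − ρ_c) = 5.332 km × 2.9 / 0.32 = 48.32 km.
Total thickness = T + h + r = 37.77 km + 5.332 km + 48.32 km = 91.4 km.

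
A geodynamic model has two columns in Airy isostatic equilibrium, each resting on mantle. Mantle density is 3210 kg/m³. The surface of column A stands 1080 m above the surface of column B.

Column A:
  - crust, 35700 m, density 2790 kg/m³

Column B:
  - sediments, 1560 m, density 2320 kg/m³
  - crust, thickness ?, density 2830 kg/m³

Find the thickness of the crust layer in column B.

26700 m

Take the compensation level at the base of the deeper column (depth z_c below the surface of column A) and equate Σ ρ_i t_i down to z_c; mantle fills any gap and the z_c terms cancel.
Column A: 35700×2790 + (z_c − 35700)×3210
Column B: 1080×0 + 1560×2320 + x×2830 + (z_c − 1080 − 1560 − x)×3210
The z_c×3210 term appears on both sides and cancels. Collect the known terms of each column as K = Σ(ρt)_known − 3210 × (depth of known layers): K_A = 99603000 − 3210×35700 = −14994000; K_B = 3619200 − 3210×(1080 + 1560) = −4855200.
Balance: K_A = K_B − x×(3210 − 2830), so x = (K_B − K_A)/(3210 − 2830) = 10138800/380 = 26700 m.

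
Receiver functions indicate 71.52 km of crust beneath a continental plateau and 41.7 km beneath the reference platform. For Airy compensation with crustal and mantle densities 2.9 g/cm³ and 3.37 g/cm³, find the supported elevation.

4.16 km

Excess crust Δ = 71.52 km − 41.7 km = 29.82 km, split between elevation h and root r with h + r = Δ.
Airy balance ρ_c h = (ρ_m − ρ_c) r gives r = h ρ_c/(ρ_m − ρ_c), so h (1 + ρ_c/(ρ_m − ρ_c)) = Δ, i.e. h = Δ (ρ_m − ρ_c)/ρ_m.
h = 29.82 km × 0.47/3.37 = 4.16 km.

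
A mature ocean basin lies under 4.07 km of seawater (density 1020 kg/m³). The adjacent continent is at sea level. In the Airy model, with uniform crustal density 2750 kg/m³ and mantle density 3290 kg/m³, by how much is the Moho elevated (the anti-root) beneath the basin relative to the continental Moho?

13 km

Balancing pressure at the compensation depth: replacing crust with seawater at the top is compensated by replacing crust with mantle at the base: d (ρ_c − ρ_w) = a (ρ_m − ρ_c).
a = d (ρ_c − ρ_w)/(ρ_m − ρ_c) = 4.07 km × 1730/540 = 13 km.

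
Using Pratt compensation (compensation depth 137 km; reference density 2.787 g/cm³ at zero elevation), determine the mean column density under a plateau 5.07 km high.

Pratt balance: ρ_ref D = ρ (D + h).
ρ = ρ_ref D/(D + h) = 2.787 × 137 km/(137 km + 5.07 km) = 2.69 g/cm³.

2.69 g/cm³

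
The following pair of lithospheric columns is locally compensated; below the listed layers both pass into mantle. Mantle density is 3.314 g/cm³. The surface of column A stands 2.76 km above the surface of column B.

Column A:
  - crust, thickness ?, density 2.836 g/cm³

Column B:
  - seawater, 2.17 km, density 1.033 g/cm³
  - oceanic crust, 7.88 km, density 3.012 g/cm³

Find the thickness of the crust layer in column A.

Take the compensation level at the base of the deeper column (depth z_c below the surface of column A) and equate Σ ρ_i t_i down to z_c; mantle fills any gap and the z_c terms cancel.
Column A: x×2.836 + (z_c − 0 − x)×3.314
Column B: 2.76×0 + 2.17×1.033 + 7.88×3.012 + (z_c − 2.76 − 10.05)×3.314
The z_c×3.314 term appears on both sides and cancels. Collect the known terms of each column as K = Σ(ρt)_known − 3.314 × (depth of known layers): K_A = 0 − 3.314×0 = 0; K_B = 25.97617 − 3.314×(2.76 + 10.05) = −16.47617.
Balance: K_A − x×(3.314 − 2.836) = K_B, so x = (K_A − K_B)/(3.314 − 2.836) = 16.4762/0.478 = 34.5 km.

34.5 km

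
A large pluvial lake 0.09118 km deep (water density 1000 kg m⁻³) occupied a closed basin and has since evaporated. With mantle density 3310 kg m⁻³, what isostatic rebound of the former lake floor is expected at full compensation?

0.0275 km

u = d ρ_w/ρ_m = 0.09118 km × 1000/3310 = 0.0275 km.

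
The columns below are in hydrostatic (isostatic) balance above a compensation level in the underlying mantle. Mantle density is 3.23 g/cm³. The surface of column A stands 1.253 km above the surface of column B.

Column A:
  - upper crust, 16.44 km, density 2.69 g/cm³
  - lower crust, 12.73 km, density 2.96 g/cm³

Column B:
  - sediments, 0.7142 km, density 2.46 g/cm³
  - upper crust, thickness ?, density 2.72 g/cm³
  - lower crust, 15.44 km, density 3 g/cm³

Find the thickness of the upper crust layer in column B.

Take the compensation level at the base of the deeper column (depth z_c below the surface of column A) and equate Σ ρ_i t_i down to z_c; mantle fills any gap and the z_c terms cancel.
Column A: 16.44×2.69 + 12.73×2.96 + (z_c − 29.17)×3.23
Column B: 1.253×0 + 0.7142×2.46 + x×2.72 + 15.44×3 + (z_c − 1.253 − 16.1542 − x)×3.23
The z_c×3.23 term appears on both sides and cancels. Collect the known terms of each column as K = Σ(ρt)_known − 3.23 × (depth of known layers): K_A = 81.9044 − 3.23×29.17 = −12.3147; K_B = 48.076932 − 3.23×(1.253 + 16.1542) = −8.148324.
Balance: K_A = K_B − x×(3.23 − 2.72), so x = (K_B − K_A)/(3.23 − 2.72) = 4.16638/0.51 = 8.17 km.

8.17 km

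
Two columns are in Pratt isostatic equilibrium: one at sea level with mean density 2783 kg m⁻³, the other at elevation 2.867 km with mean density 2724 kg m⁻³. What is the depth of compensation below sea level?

132 km

ρ_ref D = ρ (D + h) → D (ρ_ref − ρ) = ρ h.
D = ρ h/(ρ_ref − ρ) = 2724 × 2.867 km/(2783 − 2724) = 132 km.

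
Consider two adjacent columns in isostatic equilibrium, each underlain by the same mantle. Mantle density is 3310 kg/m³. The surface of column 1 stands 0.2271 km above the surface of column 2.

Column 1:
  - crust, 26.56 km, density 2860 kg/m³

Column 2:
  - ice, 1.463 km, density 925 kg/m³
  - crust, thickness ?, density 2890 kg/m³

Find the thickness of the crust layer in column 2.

18.4 km

Take the compensation level at the base of the deeper column (depth z_c below the surface of column 1) and equate Σ ρ_i t_i down to z_c; mantle fills any gap and the z_c terms cancel.
Column 1: 26.56×2860 + (z_c − 26.56)×3310
Column 2: 0.2271×0 + 1.463×925 + x×2890 + (z_c − 0.2271 − 1.463 − x)×3310
The z_c×3310 term appears on both sides and cancels. Collect the known terms of each column as K = Σ(ρt)_known − 3310 × (depth of known layers): K_1 = 75961.6 − 3310×26.56 = −11952; K_2 = 1353.275 − 3310×(0.2271 + 1.463) = −4240.956.
Balance: K_1 = K_2 − x×(3310 − 2890), so x = (K_2 − K_1)/(3310 − 2890) = 7711.04/420 = 18.4 km.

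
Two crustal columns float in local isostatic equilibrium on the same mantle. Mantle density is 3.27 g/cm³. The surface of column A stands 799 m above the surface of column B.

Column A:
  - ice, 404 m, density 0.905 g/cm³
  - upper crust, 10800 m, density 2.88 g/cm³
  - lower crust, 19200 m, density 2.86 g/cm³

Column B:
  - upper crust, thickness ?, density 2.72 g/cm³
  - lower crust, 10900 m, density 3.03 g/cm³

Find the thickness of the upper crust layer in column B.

14200 m

Take the compensation level at the base of the deeper column (depth z_c below the surface of column A) and equate Σ ρ_i t_i down to z_c; mantle fills any gap and the z_c terms cancel.
Column A: 404×0.905 + 10800×2.88 + 19200×2.86 + (z_c − 30404)×3.27
Column B: 799×0 + x×2.72 + 10900×3.03 + (z_c − 799 − 10900 − x)×3.27
The z_c×3.27 term appears on both sides and cancels. Collect the known terms of each column as K = Σ(ρt)_known − 3.27 × (depth of known layers): K_A = 86381.62 − 3.27×30404 = −13039.46; K_B = 33027 − 3.27×(799 + 10900) = −5228.73.
Balance: K_A = K_B − x×(3.27 − 2.72), so x = (K_B − K_A)/(3.27 − 2.72) = 7810.73/0.55 = 14200 m.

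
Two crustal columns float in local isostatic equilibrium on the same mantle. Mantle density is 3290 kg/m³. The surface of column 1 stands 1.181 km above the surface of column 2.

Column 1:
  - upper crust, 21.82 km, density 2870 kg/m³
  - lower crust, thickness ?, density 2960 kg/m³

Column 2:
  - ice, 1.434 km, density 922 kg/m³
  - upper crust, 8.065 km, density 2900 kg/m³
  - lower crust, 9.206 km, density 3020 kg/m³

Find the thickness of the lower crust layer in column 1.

Take the compensation level at the base of the deeper column (depth z_c below the surface of column 1) and equate Σ ρ_i t_i down to z_c; mantle fills any gap and the z_c terms cancel.
Column 1: 21.82×2870 + x×2960 + (z_c − 21.82 − x)×3290
Column 2: 1.181×0 + 1.434×922 + 8.065×2900 + 9.206×3020 + (z_c − 1.181 − 18.705)×3290
The z_c×3290 term appears on both sides and cancels. Collect the known terms of each column as K = Σ(ρt)_known − 3290 × (depth of known layers): K_1 = 62623.4 − 3290×21.82 = −9164.4; K_2 = 52512.768 − 3290×(1.181 + 18.705) = −12912.172.
Balance: K_1 − x×(3290 − 2960) = K_2, so x = (K_1 − K_2)/(3290 − 2960) = 3747.77/330 = 11.4 km.

11.4 km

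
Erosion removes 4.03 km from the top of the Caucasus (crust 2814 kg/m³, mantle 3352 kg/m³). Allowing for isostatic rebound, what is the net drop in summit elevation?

Rebound u = e ρ_c/ρ_m = 4.03 km × 2814/3352 = 3.383 km.
Net surface drop = e − u = 4.03 km − 3.383 km = e (ρ_m − ρ_c)/ρ_m = 0.647 km.

0.647 km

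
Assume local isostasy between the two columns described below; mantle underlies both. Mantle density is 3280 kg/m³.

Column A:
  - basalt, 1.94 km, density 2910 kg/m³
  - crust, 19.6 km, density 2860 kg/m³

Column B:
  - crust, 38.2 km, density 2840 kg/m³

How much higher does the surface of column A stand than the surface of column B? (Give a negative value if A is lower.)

For any compensation level in the mantle, the mantle terms cancel and isostasy reduces to e = (Σt_A − Σt_B) − (Σ(ρt)_A − Σ(ρt)_B) / ρ_m.
Σt_A = 21.54 km; Σt_B = 38.2 km; Σ(ρt)_A = 61701.4; Σ(ρt)_B = 108488 (in km·kg/m³).
e = (21.54 − 38.2) − (61701.4 − 108488) / 3280 = −2.4 km.

−2.4 km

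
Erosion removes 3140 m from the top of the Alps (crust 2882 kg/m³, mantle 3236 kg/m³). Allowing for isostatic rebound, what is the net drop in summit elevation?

343 m

Rebound u = e ρ_c/ρ_m = 3140 m × 2882/3236 = 2797 m.
Net surface drop = e − u = 3140 m − 2797 m = e (ρ_m − ρ_c)/ρ_m = 343 m.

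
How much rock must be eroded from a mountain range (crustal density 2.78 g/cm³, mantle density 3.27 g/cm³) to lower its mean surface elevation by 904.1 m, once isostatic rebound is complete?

6030 m

Net drop Δ = e − u = e − e ρ_c/ρ_m = e (ρ_m − ρ_c)/ρ_m.
e = Δ ρ_m/(ρ_m − ρ_c) = 904.1 m × 3.27/0.49 = 6030 m.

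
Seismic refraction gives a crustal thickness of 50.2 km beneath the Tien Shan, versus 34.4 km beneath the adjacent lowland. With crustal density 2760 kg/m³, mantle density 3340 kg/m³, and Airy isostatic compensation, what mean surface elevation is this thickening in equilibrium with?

Excess crust Δ = 50.2 km − 34.4 km = 15.8 km, split between elevation h and root r with h + r = Δ.
Airy balance ρ_c h = (ρ_m − ρ_c) r gives r = h ρ_c/(ρ_m − ρ_c), so h (1 + ρ_c/(ρ_m − ρ_c)) = Δ, i.e. h = Δ (ρ_m − ρ_c)/ρ_m.
h = 15.8 km × 580/3340 = 2.74 km.

2.74 km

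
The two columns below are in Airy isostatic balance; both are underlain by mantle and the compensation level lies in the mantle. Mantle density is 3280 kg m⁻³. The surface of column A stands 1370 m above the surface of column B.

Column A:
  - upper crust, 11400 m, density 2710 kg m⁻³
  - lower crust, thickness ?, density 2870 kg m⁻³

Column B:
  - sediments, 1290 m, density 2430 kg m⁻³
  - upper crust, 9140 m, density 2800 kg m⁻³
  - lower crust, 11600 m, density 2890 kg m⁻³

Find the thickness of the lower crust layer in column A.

19500 m

Take the compensation level at the base of the deeper column (depth z_c below the surface of column A) and equate Σ ρ_i t_i down to z_c; mantle fills any gap and the z_c terms cancel.
Column A: 11400×2710 + x×2870 + (z_c − 11400 − x)×3280
Column B: 1370×0 + 1290×2430 + 9140×2800 + 11600×2890 + (z_c − 1370 − 22030)×3280
The z_c×3280 term appears on both sides and cancels. Collect the known terms of each column as K = Σ(ρt)_known − 3280 × (depth of known layers): K_A = 30894000 − 3280×11400 = −6498000; K_B = 62250700 − 3280×(1370 + 22030) = −14501300.
Balance: K_A − x×(3280 − 2870) = K_B, so x = (K_A − K_B)/(3280 − 2870) = 8003300/410 = 19500 m.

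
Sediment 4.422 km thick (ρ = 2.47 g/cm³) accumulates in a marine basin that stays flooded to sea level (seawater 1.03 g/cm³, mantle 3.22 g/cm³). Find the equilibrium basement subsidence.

2.91 km

Submarine loading: the sediment displaces seawater, and the subsidence is in turn flooded, so s (ρ_m − ρ_w) = t (ρ_sed − ρ_w).
s = 4.422 km × (2.47 − 1.03) / (3.22 − 1.03) = 2.91 km.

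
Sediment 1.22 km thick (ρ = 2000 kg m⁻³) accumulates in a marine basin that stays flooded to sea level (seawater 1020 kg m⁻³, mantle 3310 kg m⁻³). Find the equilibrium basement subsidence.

Submarine loading: the sediment displaces seawater, and the subsidence is in turn flooded, so s (ρ_m − ρ_w) = t (ρ_sed − ρ_w).
s = 1.22 km × (2000 − 1020) / (3310 − 1020) = 0.522 km.

0.522 km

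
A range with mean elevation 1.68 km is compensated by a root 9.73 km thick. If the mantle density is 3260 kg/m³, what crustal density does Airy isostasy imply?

ρ_c h = (ρ_m − ρ_c) r → ρ_c (h + r) = ρ_m r → ρ_c = ρ_m r / (h + r).
ρ_c = 3260 × 9.73 km / (1.68 km + 9.73 km) = 2780 kg/m³.

2780 kg/m³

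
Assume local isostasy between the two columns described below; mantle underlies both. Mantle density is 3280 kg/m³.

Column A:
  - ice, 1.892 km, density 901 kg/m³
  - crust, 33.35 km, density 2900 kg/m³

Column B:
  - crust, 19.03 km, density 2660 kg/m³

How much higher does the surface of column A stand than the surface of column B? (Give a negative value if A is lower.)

For any compensation level in the mantle, the mantle terms cancel and isostasy reduces to e = (Σt_A − Σt_B) − (Σ(ρt)_A − Σ(ρt)_B) / ρ_m.
Σt_A = 35.242 km; Σt_B = 19.03 km; Σ(ρt)_A = 98419.692; Σ(ρt)_B = 50619.8 (in km·kg/m³).
e = (35.242 − 19.03) − (98419.692 − 50619.8) / 3280 = 1.64 km.

1.64 km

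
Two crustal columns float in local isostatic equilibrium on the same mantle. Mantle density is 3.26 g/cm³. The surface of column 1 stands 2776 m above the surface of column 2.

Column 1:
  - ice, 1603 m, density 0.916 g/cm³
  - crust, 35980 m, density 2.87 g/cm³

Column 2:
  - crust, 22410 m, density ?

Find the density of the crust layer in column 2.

Take the compensation level at the base of the deeper column (depth z_c below the surface of column 1) and equate Σ ρ_i t_i down to z_c; mantle fills any gap and the z_c terms cancel.
Column 1: 1603×0.916 + 35980×2.87 + (z_c − 37583)×3.26
Column 2: 2776×0 + 22410×ρ + (z_c − 2776 − 22410)×3.26
The z_c×3.26 term appears on both sides and cancels. Collect the known terms of each column as K = Σ(ρt)_known − 3.26 × (depth of known layers): K_1 = 104730.948 − 3.26×37583 = −17789.632; K_2 = 0 − 3.26×(2776 + 22410) = −82106.36.
Balance: K_1 = K_2 + 22410×ρ, so ρ = (K_1 − K_2)/22410 = 64316.7/22410 = 2.87 g/cm³.

2.87 g/cm³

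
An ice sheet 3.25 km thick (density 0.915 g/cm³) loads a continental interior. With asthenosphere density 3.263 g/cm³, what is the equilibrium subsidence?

0.911 km

Equating mass per unit area of the two columns: the ice load ρ_ice t is balanced by mantle displaced below, ρ_m s.
s = t ρ_ice / ρ_m = 3.25 km × 0.915/3.263 = 0.911 km.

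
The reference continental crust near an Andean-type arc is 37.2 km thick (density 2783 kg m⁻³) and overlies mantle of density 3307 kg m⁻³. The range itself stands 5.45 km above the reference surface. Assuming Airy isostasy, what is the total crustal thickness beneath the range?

Root depth r = h ρ_c / (ρ_m − ρ_c) = 5.45 km × 2783 / 524 = 28.95 km.
Total thickness = T + h + r = 37.2 km + 5.45 km + 28.95 km = 71.6 km.

71.6 km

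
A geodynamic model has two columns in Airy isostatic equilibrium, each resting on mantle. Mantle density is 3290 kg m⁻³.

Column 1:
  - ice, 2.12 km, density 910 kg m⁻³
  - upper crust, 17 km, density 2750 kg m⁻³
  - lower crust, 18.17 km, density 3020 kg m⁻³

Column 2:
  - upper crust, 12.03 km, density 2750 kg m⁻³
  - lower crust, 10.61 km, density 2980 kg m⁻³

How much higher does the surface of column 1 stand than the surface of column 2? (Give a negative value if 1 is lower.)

2.84 km

For any compensation level in the mantle, the mantle terms cancel and isostasy reduces to e = (Σt_1 − Σt_2) − (Σ(ρt)_1 − Σ(ρt)_2) / ρ_m.
Σt_1 = 37.29 km; Σt_2 = 22.64 km; Σ(ρt)_1 = 103552.6; Σ(ρt)_2 = 64700.3 (in km·kg m⁻³).
e = (37.29 − 22.64) − (103552.6 − 64700.3) / 3290 = 2.84 km.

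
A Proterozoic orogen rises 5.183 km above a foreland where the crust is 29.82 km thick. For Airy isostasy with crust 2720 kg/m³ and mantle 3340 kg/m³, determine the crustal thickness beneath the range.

Root depth r = h ρ_c / (ρ_m − ρ_c) = 5.183 km × 2720 / 620 = 22.74 km.
Total thickness = T + h + r = 29.82 km + 5.183 km + 22.74 km = 57.7 km.

57.7 km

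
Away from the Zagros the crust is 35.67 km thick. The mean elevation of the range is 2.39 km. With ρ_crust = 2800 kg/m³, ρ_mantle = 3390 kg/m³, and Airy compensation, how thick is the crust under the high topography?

49.4 km

Root depth r = h ρ_c / (ρ_m − ρ_c) = 2.39 km × 2800 / 590 = 11.34 km.
Total thickness = T + h + r = 35.67 km + 2.39 km + 11.34 km = 49.4 km.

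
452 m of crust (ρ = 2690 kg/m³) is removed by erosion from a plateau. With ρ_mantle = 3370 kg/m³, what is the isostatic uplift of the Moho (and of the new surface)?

Unloading: uplift u = e ρ_c/ρ_m = 452 m × 2690/3370 = 361 m.

361 m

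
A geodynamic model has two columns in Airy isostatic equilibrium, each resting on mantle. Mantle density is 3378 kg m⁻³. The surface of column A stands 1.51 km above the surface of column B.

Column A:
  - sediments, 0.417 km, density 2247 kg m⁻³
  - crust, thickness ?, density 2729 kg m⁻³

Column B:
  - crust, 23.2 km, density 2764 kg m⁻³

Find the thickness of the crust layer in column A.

Take the compensation level at the base of the deeper column (depth z_c below the surface of column A) and equate Σ ρ_i t_i down to z_c; mantle fills any gap and the z_c terms cancel.
Column A: 0.417×2247 + x×2729 + (z_c − 0.417 − x)×3378
Column B: 1.51×0 + 23.2×2764 + (z_c − 1.51 − 23.2)×3378
The z_c×3378 term appears on both sides and cancels. Collect the known terms of each column as K = Σ(ρt)_known − 3378 × (depth of known layers): K_A = 936.999 − 3378×0.417 = −471.627; K_B = 64124.8 − 3378×(1.51 + 23.2) = −19345.58.
Balance: K_A − x×(3378 − 2729) = K_B, so x = (K_A − K_B)/(3378 − 2729) = 18874/649 = 29.1 km.

29.1 km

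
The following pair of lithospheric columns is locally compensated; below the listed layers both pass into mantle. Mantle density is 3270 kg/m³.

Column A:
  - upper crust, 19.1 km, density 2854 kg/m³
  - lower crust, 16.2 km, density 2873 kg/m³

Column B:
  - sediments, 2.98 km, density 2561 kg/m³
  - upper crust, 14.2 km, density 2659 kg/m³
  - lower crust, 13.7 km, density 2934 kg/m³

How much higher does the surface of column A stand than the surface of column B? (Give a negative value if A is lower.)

−0.31 km

For any compensation level in the mantle, the mantle terms cancel and isostasy reduces to e = (Σt_A − Σt_B) − (Σ(ρt)_A − Σ(ρt)_B) / ρ_m.
Σt_A = 35.3 km; Σt_B = 30.88 km; Σ(ρt)_A = 101054; Σ(ρt)_B = 85585.38 (in km·kg/m³).
e = (35.3 − 30.88) − (101054 − 85585.38) / 3270 = −0.31 km.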